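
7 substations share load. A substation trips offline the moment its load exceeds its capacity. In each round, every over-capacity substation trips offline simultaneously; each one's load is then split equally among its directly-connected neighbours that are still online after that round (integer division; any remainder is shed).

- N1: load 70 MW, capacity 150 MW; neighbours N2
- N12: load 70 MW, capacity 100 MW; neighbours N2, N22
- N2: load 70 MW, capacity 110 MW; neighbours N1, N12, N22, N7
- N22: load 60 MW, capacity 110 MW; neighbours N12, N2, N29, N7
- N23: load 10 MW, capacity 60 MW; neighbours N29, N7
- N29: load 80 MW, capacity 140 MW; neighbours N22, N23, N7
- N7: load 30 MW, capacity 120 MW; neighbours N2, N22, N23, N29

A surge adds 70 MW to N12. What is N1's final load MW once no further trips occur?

140

Round 1 — N12 at 140 > 100. N12 trips offline.
  N12 sheds 140 MW to N2, N22: 70 each.
    N2: 70+70 = 140 > 110
    N22: 60+70 = 130 > 110
Round 2 — N2, N22 trip offline.
  N2 sheds 140 MW to N1, N7: 70 each.
    N1: 70+70 = 140 ≤ 150
    N7: 30+70 = 100 ≤ 120
  N22 sheds 130 MW to N29, N7: 65 each.
    N29: 80+65 = 145 > 140
    N7: 100+65 = 165 > 120
Round 3 — N29, N7 trip offline.
  N29 sheds 145 MW to N23: 145 each.
    N23: 10+145 = 155 > 60
  N7 sheds 165 MW to N23: 165 each.
    N23: 155+165 = 320 > 60
Round 4 — N23 trips offline.
  N23 sheds 320 MW: no online neighbours, lost.
No further trips.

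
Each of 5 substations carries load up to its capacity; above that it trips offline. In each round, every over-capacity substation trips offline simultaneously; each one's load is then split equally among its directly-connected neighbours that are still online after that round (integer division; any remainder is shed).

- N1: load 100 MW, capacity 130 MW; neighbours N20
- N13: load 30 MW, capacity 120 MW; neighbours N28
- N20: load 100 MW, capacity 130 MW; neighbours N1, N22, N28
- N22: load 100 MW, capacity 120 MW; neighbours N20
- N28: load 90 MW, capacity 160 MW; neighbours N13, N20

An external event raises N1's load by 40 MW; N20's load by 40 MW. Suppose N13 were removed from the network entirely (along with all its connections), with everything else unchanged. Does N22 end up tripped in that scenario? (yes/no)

yes

With N13 removed:
Round 1 — N1 at 140 > 130; N20 at 140 > 130. N1, N20 trip offline.
  N1 sheds 140 MW: no online neighbours, lost.
  N20 sheds 140 MW to N22, N28: 70 each.
    N22: 100+70 = 170 > 120
    N28: 90+70 = 160 ≤ 160
Round 2 — N22 trips offline.
  N22 sheds 170 MW: no online neighbours, lost.
No further trips.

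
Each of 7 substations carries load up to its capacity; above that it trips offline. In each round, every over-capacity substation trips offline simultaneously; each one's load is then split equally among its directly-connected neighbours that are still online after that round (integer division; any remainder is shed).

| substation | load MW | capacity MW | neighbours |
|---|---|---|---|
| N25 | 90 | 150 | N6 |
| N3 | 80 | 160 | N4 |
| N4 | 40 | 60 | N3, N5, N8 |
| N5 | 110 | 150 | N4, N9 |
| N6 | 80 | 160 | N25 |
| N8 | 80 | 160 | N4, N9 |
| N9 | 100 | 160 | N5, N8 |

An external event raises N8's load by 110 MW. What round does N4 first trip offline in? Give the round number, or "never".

Round 1 — N8 at 190 > 160. N8 trips offline.
  N8 sheds 190 MW to N4, N9: 95 each.
    N4: 40+95 = 135 > 60
    N9: 100+95 = 195 > 160
Round 2 — N4, N9 trip offline.
  N4 sheds 135 MW to N3, N5: 67 each (1 lost).
    N3: 80+67 = 147 ≤ 160
    N5: 110+67 = 177 > 150
  N9 sheds 195 MW to N5: 195 each.
    N5: 177+195 = 372 > 150
Round 3 — N5 trips offline.
  N5 sheds 372 MW: no online neighbours, lost.
No further trips.

2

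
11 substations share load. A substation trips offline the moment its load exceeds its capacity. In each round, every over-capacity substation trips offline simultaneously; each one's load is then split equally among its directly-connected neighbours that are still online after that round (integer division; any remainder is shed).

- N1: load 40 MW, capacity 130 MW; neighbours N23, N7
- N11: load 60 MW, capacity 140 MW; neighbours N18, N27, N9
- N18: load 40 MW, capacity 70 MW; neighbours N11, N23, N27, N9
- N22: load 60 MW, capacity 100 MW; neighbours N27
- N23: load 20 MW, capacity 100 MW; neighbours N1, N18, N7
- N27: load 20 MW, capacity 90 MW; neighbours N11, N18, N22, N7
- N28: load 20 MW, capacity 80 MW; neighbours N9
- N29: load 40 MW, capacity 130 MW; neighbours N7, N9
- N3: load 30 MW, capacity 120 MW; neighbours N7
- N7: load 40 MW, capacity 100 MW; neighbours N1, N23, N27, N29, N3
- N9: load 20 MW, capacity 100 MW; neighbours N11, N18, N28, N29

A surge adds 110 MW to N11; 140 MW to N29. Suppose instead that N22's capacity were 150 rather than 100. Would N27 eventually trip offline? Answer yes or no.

With N22's capacity at 150:
Round 1 — N11 at 170 > 140; N29 at 180 > 130. N11, N29 trip offline.
  N11 sheds 170 MW to N18, N27, N9: 56 each (2 lost).
    N18: 40+56 = 96 > 70
    N27: 20+56 = 76 ≤ 90
    N9: 20+56 = 76 ≤ 100
  N29 sheds 180 MW to N7, N9: 90 each.
    N7: 40+90 = 130 > 100
    N9: 76+90 = 166 > 100
Round 2 — N18, N7, N9 trip offline.
  N18 sheds 96 MW to N23, N27: 48 each.
    N23: 20+48 = 68 ≤ 100
    N27: 76+48 = 124 > 90
  N7 sheds 130 MW to N1, N23, N27, N3: 32 each (2 lost).
    N1: 40+32 = 72 ≤ 130
    N23: 68+32 = 100 ≤ 100
    N27: 124+32 = 156 > 90
    N3: 30+32 = 62 ≤ 120
  N9 sheds 166 MW to N28: 166 each.
    N28: 20+166 = 186 > 80
Round 3 — N27, N28 trip offline.
  N27 sheds 156 MW to N22: 156 each.
    N22: 60+156 = 216 > 150
  N28 sheds 186 MW: no online neighbours, lost.
Round 4 — N22 trips offline.
  N22 sheds 216 MW: no online neighbours, lost.
No further trips.

yes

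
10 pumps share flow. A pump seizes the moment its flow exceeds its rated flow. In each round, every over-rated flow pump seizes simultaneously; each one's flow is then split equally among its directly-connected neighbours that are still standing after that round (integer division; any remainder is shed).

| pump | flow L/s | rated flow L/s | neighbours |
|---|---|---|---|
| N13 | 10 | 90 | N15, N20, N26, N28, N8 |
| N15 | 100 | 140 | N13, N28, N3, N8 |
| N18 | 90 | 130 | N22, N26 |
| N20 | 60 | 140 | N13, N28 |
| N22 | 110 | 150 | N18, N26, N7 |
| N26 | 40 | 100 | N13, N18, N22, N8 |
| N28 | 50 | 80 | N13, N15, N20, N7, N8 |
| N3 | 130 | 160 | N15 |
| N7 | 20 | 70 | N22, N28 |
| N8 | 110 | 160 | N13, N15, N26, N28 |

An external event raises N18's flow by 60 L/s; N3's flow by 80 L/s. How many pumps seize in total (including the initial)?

Round 1 — N18 at 150 > 130; N3 at 210 > 160. N18, N3 seize.
  N18 sheds 150 L/s to N22, N26: 75 each.
    N22: 110+75 = 185 > 150
    N26: 40+75 = 115 > 100
  N3 sheds 210 L/s to N15: 210 each.
    N15: 100+210 = 310 > 140
Round 2 — N15, N22, N26 seize.
  N15 sheds 310 L/s to N13, N28, N8: 103 each (1 lost).
    N13: 10+103 = 113 > 90
    N28: 50+103 = 153 > 80
    N8: 110+103 = 213 > 160
  N22 sheds 185 L/s to N7: 185 each.
    N7: 20+185 = 205 > 70
  N26 sheds 115 L/s to N13, N8: 57 each (1 lost).
    N13: 113+57 = 170 > 90
    N8: 213+57 = 270 > 160
Round 3 — N13, N28, N7, N8 seize.
  N13 sheds 170 L/s to N20: 170 each.
    N20: 60+170 = 230 > 140
  N28 sheds 153 L/s to N20: 153 each.
    N20: 230+153 = 383 > 140
  N7 sheds 205 L/s: no online neighbours, lost.
  N8 sheds 270 L/s: no online neighbours, lost.
Round 4 — N20 seizes.
  N20 sheds 383 L/s: no online neighbours, lost.
No further seizures.

10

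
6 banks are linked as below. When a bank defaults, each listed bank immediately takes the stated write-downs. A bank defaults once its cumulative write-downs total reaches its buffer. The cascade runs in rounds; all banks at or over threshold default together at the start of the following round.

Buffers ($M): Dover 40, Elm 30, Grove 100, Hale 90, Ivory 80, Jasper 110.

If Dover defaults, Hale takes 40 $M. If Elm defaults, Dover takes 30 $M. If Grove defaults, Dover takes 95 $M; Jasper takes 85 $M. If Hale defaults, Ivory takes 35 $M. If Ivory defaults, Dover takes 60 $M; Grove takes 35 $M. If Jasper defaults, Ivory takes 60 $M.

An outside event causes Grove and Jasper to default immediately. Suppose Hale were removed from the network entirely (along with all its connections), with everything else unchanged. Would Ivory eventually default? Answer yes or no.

no

With Hale removed:
Round 1 — Grove, Jasper default (initial).
  Dover: +95 → 95 ≥ 40
  Ivory: +60 → 60 < 80
Round 2 — Dover defaults.
No further defaults.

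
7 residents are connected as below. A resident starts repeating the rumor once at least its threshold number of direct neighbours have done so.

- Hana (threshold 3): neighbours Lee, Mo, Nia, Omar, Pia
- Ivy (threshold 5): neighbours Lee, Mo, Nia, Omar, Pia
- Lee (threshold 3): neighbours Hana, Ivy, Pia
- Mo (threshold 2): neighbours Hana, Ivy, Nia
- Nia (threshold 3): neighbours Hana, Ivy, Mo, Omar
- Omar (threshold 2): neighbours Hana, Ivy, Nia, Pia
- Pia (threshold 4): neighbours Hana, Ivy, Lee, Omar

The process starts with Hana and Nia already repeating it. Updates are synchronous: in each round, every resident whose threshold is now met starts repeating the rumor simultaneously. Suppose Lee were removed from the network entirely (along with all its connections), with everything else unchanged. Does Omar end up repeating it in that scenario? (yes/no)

yes

With Lee removed:
Round 1 — Hana, Nia start repeating the rumor (initial).
Round 2 — checking thresholds:
  Ivy: 1 of 4 neighbours < 5, holds.
  Mo: 2 of 3 neighbours ≥ 2, starts repeating the rumor.
  Omar: 2 of 4 neighbours ≥ 2, starts repeating the rumor.
  Pia: 1 of 3 neighbours < 4, holds.
Round 3 — no new spreads; cascade stops.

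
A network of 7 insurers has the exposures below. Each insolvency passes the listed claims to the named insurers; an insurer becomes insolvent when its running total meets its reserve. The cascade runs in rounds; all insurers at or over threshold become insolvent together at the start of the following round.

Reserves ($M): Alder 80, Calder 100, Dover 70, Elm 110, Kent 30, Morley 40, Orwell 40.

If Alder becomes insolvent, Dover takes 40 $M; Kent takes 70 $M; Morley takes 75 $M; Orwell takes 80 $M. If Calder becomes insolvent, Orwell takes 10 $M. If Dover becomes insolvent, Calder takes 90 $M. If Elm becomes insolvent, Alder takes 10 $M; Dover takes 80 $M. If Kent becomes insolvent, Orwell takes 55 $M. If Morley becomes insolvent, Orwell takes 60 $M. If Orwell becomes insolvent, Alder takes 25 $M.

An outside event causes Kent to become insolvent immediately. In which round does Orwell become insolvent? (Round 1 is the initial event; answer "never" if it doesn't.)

Round 1 — Kent becomes insolvent (initial).
  Orwell: +55 → 55 ≥ 40
Round 2 — Orwell becomes insolvent.
  Alder: +25 → 25 < 80
No further insolvencies.

2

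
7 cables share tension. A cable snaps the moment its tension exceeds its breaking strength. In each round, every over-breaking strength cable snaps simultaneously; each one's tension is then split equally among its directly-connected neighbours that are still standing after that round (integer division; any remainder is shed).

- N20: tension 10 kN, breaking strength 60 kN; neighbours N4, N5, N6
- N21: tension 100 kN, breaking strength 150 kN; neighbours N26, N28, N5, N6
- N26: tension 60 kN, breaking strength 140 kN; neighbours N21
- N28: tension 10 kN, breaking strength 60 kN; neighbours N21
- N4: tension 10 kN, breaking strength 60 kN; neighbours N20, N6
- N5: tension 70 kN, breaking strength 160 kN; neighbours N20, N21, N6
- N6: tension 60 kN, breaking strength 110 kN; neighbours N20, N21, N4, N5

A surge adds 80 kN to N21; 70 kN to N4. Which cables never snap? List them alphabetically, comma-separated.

N26, N28

Round 1 — N21 at 180 > 150; N4 at 80 > 60. N21, N4 snap.
  N21 sheds 180 kN to N26, N28, N5, N6: 45 each.
    N26: 60+45 = 105 ≤ 140
    N28: 10+45 = 55 ≤ 60
    N5: 70+45 = 115 ≤ 160
    N6: 60+45 = 105 ≤ 110
  N4 sheds 80 kN to N20, N6: 40 each.
    N20: 10+40 = 50 ≤ 60
    N6: 105+40 = 145 > 110
Round 2 — N6 snaps.
  N6 sheds 145 kN to N20, N5: 72 each (1 lost).
    N20: 50+72 = 122 > 60
    N5: 115+72 = 187 > 160
Round 3 — N20, N5 snap.
  N20 sheds 122 kN: no online neighbours, lost.
  N5 sheds 187 kN: no online neighbours, lost.
No further breaks.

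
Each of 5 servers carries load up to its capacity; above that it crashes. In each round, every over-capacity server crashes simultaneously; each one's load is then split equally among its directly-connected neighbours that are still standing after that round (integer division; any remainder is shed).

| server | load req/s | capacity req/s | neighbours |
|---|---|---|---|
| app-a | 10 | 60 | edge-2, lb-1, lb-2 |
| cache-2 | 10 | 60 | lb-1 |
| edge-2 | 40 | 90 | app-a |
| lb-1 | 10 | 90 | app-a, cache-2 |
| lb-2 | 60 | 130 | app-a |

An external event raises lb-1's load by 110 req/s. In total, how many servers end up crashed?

3

Round 1 — lb-1 at 120 > 90. lb-1 crashes.
  lb-1 sheds 120 req/s to app-a, cache-2: 60 each.
    app-a: 10+60 = 70 > 60
    cache-2: 10+60 = 70 > 60
Round 2 — app-a, cache-2 crash.
  app-a sheds 70 req/s to edge-2, lb-2: 35 each.
    edge-2: 40+35 = 75 ≤ 90
    lb-2: 60+35 = 95 ≤ 130
  cache-2 sheds 70 req/s: no online neighbours, lost.
No further crashes.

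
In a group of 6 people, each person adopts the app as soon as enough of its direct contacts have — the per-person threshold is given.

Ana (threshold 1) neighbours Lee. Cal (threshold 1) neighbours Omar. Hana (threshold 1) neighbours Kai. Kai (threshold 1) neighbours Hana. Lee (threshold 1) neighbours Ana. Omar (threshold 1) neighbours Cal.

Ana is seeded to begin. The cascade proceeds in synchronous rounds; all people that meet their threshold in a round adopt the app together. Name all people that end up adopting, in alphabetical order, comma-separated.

Round 1 — Ana adopts the app (initial).
Round 2 — checking thresholds:
  Lee: 1 of 1 neighbours ≥ 1, adopts the app.
Round 3 — no new adoptions; cascade stops.

Ana, Lee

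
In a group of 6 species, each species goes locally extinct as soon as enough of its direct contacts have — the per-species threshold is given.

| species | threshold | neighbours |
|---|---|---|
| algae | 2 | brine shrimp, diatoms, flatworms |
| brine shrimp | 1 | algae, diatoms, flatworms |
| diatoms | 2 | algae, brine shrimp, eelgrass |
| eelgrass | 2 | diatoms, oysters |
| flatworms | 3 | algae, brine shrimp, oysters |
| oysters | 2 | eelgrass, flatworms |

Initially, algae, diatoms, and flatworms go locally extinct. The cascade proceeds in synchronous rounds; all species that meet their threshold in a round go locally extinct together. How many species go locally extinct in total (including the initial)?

Round 1 — algae, diatoms, flatworms go locally extinct (initial).
Round 2 — checking thresholds:
  brine shrimp: 3 of 3 neighbours ≥ 1, goes locally extinct.
  eelgrass: 1 of 2 neighbours < 2, below threshold.
  oysters: 1 of 2 neighbours < 2, below threshold.
Round 3 — no new extinctions; cascade stops.

4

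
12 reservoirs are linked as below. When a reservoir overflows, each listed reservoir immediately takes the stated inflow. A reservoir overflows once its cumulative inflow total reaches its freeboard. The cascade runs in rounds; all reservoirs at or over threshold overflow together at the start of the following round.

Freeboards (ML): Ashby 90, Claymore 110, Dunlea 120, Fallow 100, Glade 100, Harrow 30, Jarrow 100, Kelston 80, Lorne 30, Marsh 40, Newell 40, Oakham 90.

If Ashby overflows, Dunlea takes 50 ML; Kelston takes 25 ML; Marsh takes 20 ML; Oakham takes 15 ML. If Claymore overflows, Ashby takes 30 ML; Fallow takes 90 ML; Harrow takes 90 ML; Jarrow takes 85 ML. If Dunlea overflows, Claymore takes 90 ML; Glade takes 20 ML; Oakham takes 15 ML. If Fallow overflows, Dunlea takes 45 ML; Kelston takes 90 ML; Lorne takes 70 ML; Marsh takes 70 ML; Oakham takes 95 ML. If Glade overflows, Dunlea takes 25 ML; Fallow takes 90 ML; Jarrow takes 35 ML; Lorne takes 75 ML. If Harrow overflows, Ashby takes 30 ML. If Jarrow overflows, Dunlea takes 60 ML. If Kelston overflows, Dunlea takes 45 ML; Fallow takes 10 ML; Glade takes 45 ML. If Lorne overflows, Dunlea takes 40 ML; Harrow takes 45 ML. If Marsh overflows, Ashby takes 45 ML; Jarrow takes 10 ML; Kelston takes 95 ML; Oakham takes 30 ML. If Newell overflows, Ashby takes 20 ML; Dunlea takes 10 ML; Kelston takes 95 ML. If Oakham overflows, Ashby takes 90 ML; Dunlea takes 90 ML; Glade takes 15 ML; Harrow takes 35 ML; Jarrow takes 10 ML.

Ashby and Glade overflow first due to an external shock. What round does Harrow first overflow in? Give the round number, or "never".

Round 1 — Ashby, Glade overflow (initial).
  Dunlea: +50+25 → 75 < 120
  Fallow: +90 → 90 < 100
  Jarrow: +35 → 35 < 100
  Kelston: +25 → 25 < 80
  Lorne: +75 → 75 ≥ 30
  Marsh: +20 → 20 < 40
  Oakham: +15 → 15 < 90
Round 2 — Lorne overflows.
  Dunlea: +40 → 115 < 120
  Harrow: +45 → 45 ≥ 30
Round 3 — Harrow overflows.
No further overflows.

3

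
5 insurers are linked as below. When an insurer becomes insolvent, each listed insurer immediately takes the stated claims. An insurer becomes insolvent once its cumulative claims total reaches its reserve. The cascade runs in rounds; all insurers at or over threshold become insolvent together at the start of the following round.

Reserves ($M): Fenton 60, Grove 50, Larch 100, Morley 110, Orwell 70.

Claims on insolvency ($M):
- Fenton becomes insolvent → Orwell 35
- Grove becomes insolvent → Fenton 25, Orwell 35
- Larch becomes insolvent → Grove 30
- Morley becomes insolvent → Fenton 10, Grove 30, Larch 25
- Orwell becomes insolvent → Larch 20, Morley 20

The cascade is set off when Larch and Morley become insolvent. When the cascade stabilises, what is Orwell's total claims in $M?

Round 1 — Larch, Morley become insolvent (initial).
  Fenton: +10 → 10 < 60
  Grove: +30+30 → 60 ≥ 50
Round 2 — Grove becomes insolvent.
  Fenton: +25 → 35 < 60
  Orwell: +35 → 35 < 70
No further insolvencies.

35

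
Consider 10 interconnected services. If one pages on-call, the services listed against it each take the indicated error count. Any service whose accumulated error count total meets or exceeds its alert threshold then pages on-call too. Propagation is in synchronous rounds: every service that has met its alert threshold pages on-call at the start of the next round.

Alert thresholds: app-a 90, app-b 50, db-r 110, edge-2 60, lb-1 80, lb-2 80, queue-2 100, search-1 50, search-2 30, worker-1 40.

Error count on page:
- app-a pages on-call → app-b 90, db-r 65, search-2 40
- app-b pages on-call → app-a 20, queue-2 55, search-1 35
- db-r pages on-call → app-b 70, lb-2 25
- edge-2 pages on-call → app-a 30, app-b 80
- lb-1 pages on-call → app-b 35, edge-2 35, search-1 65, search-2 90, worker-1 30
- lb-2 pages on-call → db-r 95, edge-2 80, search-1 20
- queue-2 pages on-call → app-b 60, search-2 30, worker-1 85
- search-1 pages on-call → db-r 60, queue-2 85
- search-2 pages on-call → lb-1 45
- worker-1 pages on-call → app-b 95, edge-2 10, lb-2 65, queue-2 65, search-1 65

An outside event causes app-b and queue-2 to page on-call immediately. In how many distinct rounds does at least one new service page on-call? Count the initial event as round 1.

Round 1 — app-b, queue-2 page on-call (initial).
  app-a: +20 → 20 < 90
  search-1: +35 → 35 < 50
  search-2: +30 → 30 ≥ 30
  worker-1: +85 → 85 ≥ 40
Round 2 — search-2, worker-1 page on-call.
  edge-2: +10 → 10 < 60
  lb-1: +45 → 45 < 80
  lb-2: +65 → 65 < 80
  search-1: +65 → 100 ≥ 50
Round 3 — search-1 pages on-call.
  db-r: +60 → 60 < 110
No further pages.

3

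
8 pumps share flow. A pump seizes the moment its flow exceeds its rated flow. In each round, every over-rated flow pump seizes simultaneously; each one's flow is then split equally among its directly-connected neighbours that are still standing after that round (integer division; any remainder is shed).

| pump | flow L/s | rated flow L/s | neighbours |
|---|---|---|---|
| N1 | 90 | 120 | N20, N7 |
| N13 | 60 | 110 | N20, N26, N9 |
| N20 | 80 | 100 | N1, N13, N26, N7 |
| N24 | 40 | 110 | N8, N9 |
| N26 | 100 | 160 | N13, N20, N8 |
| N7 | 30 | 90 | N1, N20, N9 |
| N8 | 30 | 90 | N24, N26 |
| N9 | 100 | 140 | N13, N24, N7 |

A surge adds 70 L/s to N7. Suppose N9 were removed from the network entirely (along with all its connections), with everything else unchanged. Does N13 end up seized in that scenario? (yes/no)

yes

With N9 removed:
Round 1 — N7 at 100 > 90. N7 seizes.
  N7 sheds 100 L/s to N1, N20: 50 each.
    N1: 90+50 = 140 > 120
    N20: 80+50 = 130 > 100
Round 2 — N1, N20 seize.
  N1 sheds 140 L/s: no online neighbours, lost.
  N20 sheds 130 L/s to N13, N26: 65 each.
    N13: 60+65 = 125 > 110
    N26: 100+65 = 165 > 160
Round 3 — N13, N26 seize.
  N13 sheds 125 L/s: no online neighbours, lost.
  N26 sheds 165 L/s to N8: 165 each.
    N8: 30+165 = 195 > 90
Round 4 — N8 seizes.
  N8 sheds 195 L/s to N24: 195 each.
    N24: 40+195 = 235 > 110
Round 5 — N24 seizes.
  N24 sheds 235 L/s: no online neighbours, lost.
No further seizures.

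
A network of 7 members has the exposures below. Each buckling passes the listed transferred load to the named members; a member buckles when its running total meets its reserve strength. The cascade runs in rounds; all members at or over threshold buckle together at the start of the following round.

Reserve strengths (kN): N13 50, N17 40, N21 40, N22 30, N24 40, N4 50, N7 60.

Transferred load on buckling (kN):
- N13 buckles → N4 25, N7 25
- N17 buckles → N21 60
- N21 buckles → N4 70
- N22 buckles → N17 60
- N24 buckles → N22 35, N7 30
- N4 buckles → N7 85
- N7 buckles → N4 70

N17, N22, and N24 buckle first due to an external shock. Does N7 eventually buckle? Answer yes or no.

Round 1 — N17, N22, N24 buckle (initial).
  N21: +60 → 60 ≥ 40
  N7: +30 → 30 < 60
Round 2 — N21 buckles.
  N4: +70 → 70 ≥ 50
Round 3 — N4 buckles.
  N7: +85 → 115 ≥ 60
Round 4 — N7 buckles.
No further bucklings.

yes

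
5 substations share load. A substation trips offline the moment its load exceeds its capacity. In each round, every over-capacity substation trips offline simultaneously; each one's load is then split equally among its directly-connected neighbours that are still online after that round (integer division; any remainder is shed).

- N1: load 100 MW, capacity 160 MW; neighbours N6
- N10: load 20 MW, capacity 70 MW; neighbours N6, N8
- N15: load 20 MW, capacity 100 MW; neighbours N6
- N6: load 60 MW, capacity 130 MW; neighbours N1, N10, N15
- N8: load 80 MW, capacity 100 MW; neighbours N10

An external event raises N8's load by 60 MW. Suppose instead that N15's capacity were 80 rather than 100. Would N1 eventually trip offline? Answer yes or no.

yes

With N15's capacity at 80:
Round 1 — N8 at 140 > 100. N8 trips offline.
  N8 sheds 140 MW to N10: 140 each.
    N10: 20+140 = 160 > 70
Round 2 — N10 trips offline.
  N10 sheds 160 MW to N6: 160 each.
    N6: 60+160 = 220 > 130
Round 3 — N6 trips offline.
  N6 sheds 220 MW to N1, N15: 110 each.
    N1: 100+110 = 210 > 160
    N15: 20+110 = 130 > 80
Round 4 — N1, N15 trip offline.
  N1 sheds 210 MW: no online neighbours, lost.
  N15 sheds 130 MW: no online neighbours, lost.
No further trips.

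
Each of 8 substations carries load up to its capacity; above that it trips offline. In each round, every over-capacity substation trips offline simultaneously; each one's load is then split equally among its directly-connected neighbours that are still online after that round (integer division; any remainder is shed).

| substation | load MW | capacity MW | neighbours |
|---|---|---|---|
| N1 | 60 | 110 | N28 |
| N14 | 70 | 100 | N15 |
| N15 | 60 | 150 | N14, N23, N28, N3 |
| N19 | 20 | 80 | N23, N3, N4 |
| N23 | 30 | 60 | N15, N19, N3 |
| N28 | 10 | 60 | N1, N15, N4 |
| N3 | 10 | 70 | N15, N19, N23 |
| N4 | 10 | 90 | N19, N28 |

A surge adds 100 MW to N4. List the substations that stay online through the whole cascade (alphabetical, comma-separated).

N1, N14, N15, N19, N23, N3

Round 1 — N4 at 110 > 90. N4 trips offline.
  N4 sheds 110 MW to N19, N28: 55 each.
    N19: 20+55 = 75 ≤ 80
    N28: 10+55 = 65 > 60
Round 2 — N28 trips offline.
  N28 sheds 65 MW to N1, N15: 32 each (1 lost).
    N1: 60+32 = 92 ≤ 110
    N15: 60+32 = 92 ≤ 150
No further trips.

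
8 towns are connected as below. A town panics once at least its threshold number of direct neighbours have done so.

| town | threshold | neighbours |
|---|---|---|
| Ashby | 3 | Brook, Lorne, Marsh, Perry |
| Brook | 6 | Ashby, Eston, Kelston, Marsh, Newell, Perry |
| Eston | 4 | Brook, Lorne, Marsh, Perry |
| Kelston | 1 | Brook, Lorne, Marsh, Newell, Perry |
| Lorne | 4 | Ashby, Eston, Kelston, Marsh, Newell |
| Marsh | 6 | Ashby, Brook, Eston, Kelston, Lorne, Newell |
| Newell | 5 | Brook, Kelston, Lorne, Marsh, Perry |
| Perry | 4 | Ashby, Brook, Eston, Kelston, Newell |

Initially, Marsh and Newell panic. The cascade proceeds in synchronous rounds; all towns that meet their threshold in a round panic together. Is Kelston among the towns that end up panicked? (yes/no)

yes

Round 1 — Marsh, Newell panic (initial).
Round 2 — checking thresholds:
  Ashby: 1 of 4 neighbours < 3, holds.
  Brook: 2 of 6 neighbours < 6, holds.
  Eston: 1 of 4 neighbours < 4, holds.
  Kelston: 2 of 5 neighbours ≥ 1, panics.
  Lorne: 2 of 5 neighbours < 4, holds.
  Perry: 1 of 5 neighbours < 4, holds.
Round 3 — no new panics; cascade stops.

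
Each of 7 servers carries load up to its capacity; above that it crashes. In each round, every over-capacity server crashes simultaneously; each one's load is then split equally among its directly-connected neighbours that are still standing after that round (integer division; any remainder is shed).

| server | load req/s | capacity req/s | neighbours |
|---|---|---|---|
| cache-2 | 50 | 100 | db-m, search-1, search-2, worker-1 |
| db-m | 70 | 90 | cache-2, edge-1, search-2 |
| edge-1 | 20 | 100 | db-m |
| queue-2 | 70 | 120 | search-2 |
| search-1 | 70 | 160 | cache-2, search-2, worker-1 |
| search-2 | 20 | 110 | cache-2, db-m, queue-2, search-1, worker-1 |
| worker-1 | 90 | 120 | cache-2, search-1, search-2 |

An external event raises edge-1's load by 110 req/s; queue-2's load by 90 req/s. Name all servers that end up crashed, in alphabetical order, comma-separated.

Round 1 — edge-1 at 130 > 100; queue-2 at 160 > 120. edge-1, queue-2 crash.
  edge-1 sheds 130 req/s to db-m: 130 each.
    db-m: 70+130 = 200 > 90
  queue-2 sheds 160 req/s to search-2: 160 each.
    search-2: 20+160 = 180 > 110
Round 2 — db-m, search-2 crash.
  db-m sheds 200 req/s to cache-2: 200 each.
    cache-2: 50+200 = 250 > 100
  search-2 sheds 180 req/s to cache-2, search-1, worker-1: 60 each.
    cache-2: 250+60 = 310 > 100
    search-1: 70+60 = 130 ≤ 160
    worker-1: 90+60 = 150 > 120
Round 3 — cache-2, worker-1 crash.
  cache-2 sheds 310 req/s to search-1: 310 each.
    search-1: 130+310 = 440 > 160
  worker-1 sheds 150 req/s to search-1: 150 each.
    search-1: 440+150 = 590 > 160
Round 4 — search-1 crashes.
  search-1 sheds 590 req/s: no online neighbours, lost.
No further crashes.

cache-2, db-m, edge-1, queue-2, search-1, search-2, worker-1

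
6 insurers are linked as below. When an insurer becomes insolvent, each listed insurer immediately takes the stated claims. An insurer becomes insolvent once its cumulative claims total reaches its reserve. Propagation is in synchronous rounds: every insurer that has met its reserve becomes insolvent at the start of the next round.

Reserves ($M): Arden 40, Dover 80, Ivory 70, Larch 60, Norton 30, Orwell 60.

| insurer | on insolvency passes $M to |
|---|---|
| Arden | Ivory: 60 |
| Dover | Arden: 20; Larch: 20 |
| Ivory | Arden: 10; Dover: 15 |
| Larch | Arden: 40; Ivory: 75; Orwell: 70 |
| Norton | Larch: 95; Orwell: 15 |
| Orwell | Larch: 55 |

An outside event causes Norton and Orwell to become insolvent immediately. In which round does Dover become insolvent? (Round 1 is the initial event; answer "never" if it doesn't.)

Round 1 — Norton, Orwell become insolvent (initial).
  Larch: +95+55 → 150 ≥ 60
Round 2 — Larch becomes insolvent.
  Arden: +40 → 40 ≥ 40
  Ivory: +75 → 75 ≥ 70
Round 3 — Arden, Ivory become insolvent.
  Dover: +15 → 15 < 80
No further insolvencies.

never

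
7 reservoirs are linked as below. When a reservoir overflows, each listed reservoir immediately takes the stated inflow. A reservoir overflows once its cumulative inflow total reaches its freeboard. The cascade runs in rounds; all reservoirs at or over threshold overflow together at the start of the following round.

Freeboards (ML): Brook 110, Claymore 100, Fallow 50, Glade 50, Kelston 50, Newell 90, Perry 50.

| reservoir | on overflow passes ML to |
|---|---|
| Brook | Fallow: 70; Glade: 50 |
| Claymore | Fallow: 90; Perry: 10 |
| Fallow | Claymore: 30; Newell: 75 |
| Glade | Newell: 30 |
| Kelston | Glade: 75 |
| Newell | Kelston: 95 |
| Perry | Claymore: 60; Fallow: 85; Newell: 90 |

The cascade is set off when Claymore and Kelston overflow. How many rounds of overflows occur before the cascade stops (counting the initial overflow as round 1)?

3

Round 1 — Claymore, Kelston overflow (initial).
  Fallow: +90 → 90 ≥ 50
  Glade: +75 → 75 ≥ 50
  Perry: +10 → 10 < 50
Round 2 — Fallow, Glade overflow.
  Newell: +75+30 → 105 ≥ 90
Round 3 — Newell overflows.
No further overflows.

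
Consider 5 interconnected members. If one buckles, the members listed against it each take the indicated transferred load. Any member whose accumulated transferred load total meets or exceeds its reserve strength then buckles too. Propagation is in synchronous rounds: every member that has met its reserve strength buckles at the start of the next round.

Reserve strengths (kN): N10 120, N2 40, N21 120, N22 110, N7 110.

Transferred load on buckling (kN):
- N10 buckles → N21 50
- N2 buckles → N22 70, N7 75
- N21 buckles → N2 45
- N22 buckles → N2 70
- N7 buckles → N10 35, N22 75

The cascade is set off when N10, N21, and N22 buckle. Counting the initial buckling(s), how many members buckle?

Round 1 — N10, N21, N22 buckle (initial).
  N2: +45+70 → 115 ≥ 40
Round 2 — N2 buckles.
  N7: +75 → 75 < 110
No further bucklings.

4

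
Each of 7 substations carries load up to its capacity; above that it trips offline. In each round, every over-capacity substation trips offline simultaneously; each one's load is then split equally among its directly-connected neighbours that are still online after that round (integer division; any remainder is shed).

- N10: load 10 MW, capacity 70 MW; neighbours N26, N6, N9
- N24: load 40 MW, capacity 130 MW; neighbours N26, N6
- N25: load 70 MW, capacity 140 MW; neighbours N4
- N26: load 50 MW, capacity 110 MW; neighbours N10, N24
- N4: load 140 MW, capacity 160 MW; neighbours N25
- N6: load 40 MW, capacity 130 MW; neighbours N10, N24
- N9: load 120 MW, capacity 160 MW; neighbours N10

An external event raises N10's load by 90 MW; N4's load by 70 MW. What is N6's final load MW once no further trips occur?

Round 1 — N10 at 100 > 70; N4 at 210 > 160. N10, N4 trip offline.
  N10 sheds 100 MW to N26, N6, N9: 33 each (1 lost).
    N26: 50+33 = 83 ≤ 110
    N6: 40+33 = 73 ≤ 130
    N9: 120+33 = 153 ≤ 160
  N4 sheds 210 MW to N25: 210 each.
    N25: 70+210 = 280 > 140
Round 2 — N25 trips offline.
  N25 sheds 280 MW: no online neighbours, lost.
No further trips.

73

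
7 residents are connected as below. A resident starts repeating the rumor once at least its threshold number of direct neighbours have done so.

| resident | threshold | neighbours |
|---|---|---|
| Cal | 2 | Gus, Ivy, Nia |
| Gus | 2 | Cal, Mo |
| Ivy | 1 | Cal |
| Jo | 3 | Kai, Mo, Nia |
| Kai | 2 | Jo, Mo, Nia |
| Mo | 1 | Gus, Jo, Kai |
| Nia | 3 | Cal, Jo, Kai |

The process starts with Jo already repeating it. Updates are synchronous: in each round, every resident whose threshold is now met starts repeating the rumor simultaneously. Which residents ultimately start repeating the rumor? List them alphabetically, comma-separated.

Round 1 — Jo starts repeating the rumor (initial).
Round 2 — checking thresholds:
  Kai: 1 of 3 neighbours < 2, not yet.
  Mo: 1 of 3 neighbours ≥ 1, starts repeating the rumor.
  Nia: 1 of 3 neighbours < 3, not yet.
Round 3 — checking thresholds:
  Gus: 1 of 2 neighbours < 2, not yet.
  Kai: 2 of 3 neighbours ≥ 2, starts repeating the rumor.
  Nia: 1 of 3 neighbours < 3, not yet.
Round 4 — no new spreads; cascade stops.

Jo, Kai, Mo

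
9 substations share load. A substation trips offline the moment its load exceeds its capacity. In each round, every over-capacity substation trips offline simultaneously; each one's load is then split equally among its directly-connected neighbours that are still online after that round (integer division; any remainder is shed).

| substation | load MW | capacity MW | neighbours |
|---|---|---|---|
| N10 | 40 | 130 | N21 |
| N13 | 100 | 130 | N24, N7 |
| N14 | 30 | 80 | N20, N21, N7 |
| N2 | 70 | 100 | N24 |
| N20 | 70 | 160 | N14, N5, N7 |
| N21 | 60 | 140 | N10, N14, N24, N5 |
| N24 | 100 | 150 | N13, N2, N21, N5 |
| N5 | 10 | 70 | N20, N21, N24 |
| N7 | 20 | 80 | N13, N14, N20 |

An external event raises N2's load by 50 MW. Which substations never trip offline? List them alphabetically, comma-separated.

Round 1 — N2 at 120 > 100. N2 trips offline.
  N2 sheds 120 MW to N24: 120 each.
    N24: 100+120 = 220 > 150
Round 2 — N24 trips offline.
  N24 sheds 220 MW to N13, N21, N5: 73 each (1 lost).
    N13: 100+73 = 173 > 130
    N21: 60+73 = 133 ≤ 140
    N5: 10+73 = 83 > 70
Round 3 — N13, N5 trip offline.
  N13 sheds 173 MW to N7: 173 each.
    N7: 20+173 = 193 > 80
  N5 sheds 83 MW to N20, N21: 41 each (1 lost).
    N20: 70+41 = 111 ≤ 160
    N21: 133+41 = 174 > 140
Round 4 — N21, N7 trip offline.
  N21 sheds 174 MW to N10, N14: 87 each.
    N10: 40+87 = 127 ≤ 130
    N14: 30+87 = 117 > 80
  N7 sheds 193 MW to N14, N20: 96 each (1 lost).
    N14: 117+96 = 213 > 80
    N20: 111+96 = 207 > 160
Round 5 — N14, N20 trip offline.
  N14 sheds 213 MW: no online neighbours, lost.
  N20 sheds 207 MW: no online neighbours, lost.
No further trips.

N10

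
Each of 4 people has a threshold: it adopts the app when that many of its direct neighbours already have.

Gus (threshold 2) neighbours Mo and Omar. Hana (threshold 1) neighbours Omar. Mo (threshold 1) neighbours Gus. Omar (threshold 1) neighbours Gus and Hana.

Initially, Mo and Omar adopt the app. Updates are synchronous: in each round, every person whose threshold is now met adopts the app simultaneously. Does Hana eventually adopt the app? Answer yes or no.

Round 1 — Mo, Omar adopt the app (initial).
Round 2 — checking thresholds:
  Gus: 2 of 2 neighbours ≥ 2, adopts the app.
  Hana: 1 of 1 neighbours ≥ 1, adopts the app.
Round 3 — no new adoptions; cascade stops.

yes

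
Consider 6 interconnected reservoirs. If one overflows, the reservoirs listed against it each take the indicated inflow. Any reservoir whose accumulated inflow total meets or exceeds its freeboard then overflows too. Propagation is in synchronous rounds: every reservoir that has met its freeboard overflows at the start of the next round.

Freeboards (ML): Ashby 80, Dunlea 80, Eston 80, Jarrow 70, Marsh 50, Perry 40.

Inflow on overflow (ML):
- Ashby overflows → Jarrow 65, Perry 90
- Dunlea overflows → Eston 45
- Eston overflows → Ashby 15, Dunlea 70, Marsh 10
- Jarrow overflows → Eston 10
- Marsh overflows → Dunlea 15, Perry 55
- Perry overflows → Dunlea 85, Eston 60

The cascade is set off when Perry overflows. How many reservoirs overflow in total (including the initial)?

Round 1 — Perry overflows (initial).
  Dunlea: +85 → 85 ≥ 80
  Eston: +60 → 60 < 80
Round 2 — Dunlea overflows.
  Eston: +45 → 105 ≥ 80
Round 3 — Eston overflows.
  Ashby: +15 → 15 < 80
  Marsh: +10 → 10 < 50
No further overflows.

3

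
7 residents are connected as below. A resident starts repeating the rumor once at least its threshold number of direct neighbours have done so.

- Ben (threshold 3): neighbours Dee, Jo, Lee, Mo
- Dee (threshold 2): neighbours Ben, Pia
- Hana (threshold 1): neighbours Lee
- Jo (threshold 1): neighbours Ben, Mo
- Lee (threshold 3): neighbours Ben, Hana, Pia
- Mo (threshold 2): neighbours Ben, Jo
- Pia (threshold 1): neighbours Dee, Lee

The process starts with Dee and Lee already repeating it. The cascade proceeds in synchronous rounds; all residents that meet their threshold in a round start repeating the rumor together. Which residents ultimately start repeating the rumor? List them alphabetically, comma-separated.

Round 1 — Dee, Lee start repeating the rumor (initial).
Round 2 — checking thresholds:
  Ben: 2 of 4 neighbours < 3, not yet.
  Hana: 1 of 1 neighbours ≥ 1, starts repeating the rumor.
  Pia: 2 of 2 neighbours ≥ 1, starts repeating the rumor.
Round 3 — no new spreads; cascade stops.

Dee, Hana, Lee, Pia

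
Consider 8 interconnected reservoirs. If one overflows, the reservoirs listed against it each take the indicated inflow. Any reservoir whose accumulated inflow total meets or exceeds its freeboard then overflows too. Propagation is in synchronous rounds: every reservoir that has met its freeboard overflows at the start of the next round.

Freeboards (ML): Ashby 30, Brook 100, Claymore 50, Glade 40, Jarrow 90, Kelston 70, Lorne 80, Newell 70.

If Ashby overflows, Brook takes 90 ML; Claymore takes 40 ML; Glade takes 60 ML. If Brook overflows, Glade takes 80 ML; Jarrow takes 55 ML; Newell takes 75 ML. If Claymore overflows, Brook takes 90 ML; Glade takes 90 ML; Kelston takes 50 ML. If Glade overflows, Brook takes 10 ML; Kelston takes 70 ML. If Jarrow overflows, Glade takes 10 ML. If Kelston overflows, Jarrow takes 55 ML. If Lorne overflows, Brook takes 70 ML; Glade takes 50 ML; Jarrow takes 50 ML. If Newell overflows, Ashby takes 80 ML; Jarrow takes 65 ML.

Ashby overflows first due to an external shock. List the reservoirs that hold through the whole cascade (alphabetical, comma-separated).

Claymore, Lorne

Round 1 — Ashby overflows (initial).
  Brook: +90 → 90 < 100
  Claymore: +40 → 40 < 50
  Glade: +60 → 60 ≥ 40
Round 2 — Glade overflows.
  Brook: +10 → 100 ≥ 100
  Kelston: +70 → 70 ≥ 70
Round 3 — Brook, Kelston overflow.
  Jarrow: +55+55 → 110 ≥ 90
  Newell: +75 → 75 ≥ 70
Round 4 — Jarrow, Newell overflow.
No further overflows.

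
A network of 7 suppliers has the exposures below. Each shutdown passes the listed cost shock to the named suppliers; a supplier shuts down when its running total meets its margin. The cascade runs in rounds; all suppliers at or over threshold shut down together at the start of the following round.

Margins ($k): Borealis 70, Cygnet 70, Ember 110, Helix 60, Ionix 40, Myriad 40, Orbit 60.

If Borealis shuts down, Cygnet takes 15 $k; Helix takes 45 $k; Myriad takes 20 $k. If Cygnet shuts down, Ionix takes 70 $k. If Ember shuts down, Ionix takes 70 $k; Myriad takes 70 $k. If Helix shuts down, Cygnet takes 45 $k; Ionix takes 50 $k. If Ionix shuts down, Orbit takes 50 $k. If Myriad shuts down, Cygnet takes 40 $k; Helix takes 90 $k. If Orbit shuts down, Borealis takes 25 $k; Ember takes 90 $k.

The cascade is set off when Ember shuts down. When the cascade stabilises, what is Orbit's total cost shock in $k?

Round 1 — Ember shuts down (initial).
  Ionix: +70 → 70 ≥ 40
  Myriad: +70 → 70 ≥ 40
Round 2 — Ionix, Myriad shut down.
  Cygnet: +40 → 40 < 70
  Helix: +90 → 90 ≥ 60
  Orbit: +50 → 50 < 60
Round 3 — Helix shuts down.
  Cygnet: +45 → 85 ≥ 70
Round 4 — Cygnet shuts down.
No further shutdowns.

50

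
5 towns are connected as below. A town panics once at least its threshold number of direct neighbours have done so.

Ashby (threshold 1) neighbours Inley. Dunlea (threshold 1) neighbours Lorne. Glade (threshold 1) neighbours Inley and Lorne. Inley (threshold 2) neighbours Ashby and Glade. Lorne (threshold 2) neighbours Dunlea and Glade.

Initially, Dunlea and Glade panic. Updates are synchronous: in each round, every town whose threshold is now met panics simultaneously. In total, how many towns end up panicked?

3

Round 1 — Dunlea, Glade panic (initial).
Round 2 — checking thresholds:
  Inley: 1 of 2 neighbours < 2, not yet.
  Lorne: 2 of 2 neighbours ≥ 2, panics.
Round 3 — no new panics; cascade stops.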